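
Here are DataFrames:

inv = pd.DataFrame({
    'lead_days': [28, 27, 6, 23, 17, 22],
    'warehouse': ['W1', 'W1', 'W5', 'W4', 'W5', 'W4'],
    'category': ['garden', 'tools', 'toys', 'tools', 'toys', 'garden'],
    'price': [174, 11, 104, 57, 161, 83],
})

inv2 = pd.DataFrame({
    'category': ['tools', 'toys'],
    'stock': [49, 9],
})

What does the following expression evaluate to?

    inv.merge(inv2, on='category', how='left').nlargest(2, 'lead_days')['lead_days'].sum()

merge on 'category' (how='left') → 6 rows:
   lead_days warehouse category  price  stock
0         28        W1   garden    174    NaN
1         27        W1    tools     11   49.0
2          6        W5     toys    104    9.0
3         23        W4    tools     57   49.0
4         17        W5     toys    161    9.0
5         22        W4   garden     83    NaN
take 2 rows with largest lead_days:
   lead_days warehouse category  price  stock
0         28        W1   garden    174    NaN
1         27        W1    tools     11   49.0
Then the sum of column 'lead_days': 55

55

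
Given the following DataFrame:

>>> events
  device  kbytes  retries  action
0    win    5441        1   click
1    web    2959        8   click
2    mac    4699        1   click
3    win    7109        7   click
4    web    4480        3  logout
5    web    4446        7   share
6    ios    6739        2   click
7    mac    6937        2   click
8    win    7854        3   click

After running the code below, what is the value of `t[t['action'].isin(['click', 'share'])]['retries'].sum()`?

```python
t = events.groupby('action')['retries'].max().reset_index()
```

15

group by action, max of retries:
action
click     8
logout    3
share     7
Name: retries, dtype: int64
reset_index():
   action  retries
0   click        8
1  logout        3
2   share        7
filter rows where action in ['click', 'share']:
  action  retries
0  click        8
2  share        7
Hence 15.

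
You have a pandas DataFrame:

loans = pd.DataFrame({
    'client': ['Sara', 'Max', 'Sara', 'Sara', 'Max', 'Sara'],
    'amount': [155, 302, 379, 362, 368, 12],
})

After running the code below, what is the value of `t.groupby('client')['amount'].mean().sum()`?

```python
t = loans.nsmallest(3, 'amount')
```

take 3 rows with smallest amount:
  client  amount
5   Sara      12
0   Sara     155
1    Max     302
group by client, mean of amount:
client
Max     302.0
Sara     83.5
Name: amount, dtype: float64
Taking the sum of the resulting series gives 385.5.

385.5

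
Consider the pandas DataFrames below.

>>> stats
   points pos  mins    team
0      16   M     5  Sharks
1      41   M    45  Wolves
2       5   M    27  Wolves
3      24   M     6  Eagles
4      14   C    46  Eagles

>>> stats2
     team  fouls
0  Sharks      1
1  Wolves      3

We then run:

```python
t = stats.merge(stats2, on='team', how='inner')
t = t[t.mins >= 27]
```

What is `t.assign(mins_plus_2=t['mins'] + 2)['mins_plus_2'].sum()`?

76

merge on 'team' (how='inner') → 3 rows:
   points pos  mins    team  fouls
0      16   M     5  Sharks      1
1      41   M    45  Wolves      3
2       5   M    27  Wolves      3
filter rows where mins >= 27:
   points pos  mins    team  fouls
1      41   M    45  Wolves      3
2       5   M    27  Wolves      3
add column mins_plus_2 = t['mins'] + 2:
   points pos  mins    team  fouls  mins_plus_2
1      41   M    45  Wolves      3           47
2       5   M    27  Wolves      3           29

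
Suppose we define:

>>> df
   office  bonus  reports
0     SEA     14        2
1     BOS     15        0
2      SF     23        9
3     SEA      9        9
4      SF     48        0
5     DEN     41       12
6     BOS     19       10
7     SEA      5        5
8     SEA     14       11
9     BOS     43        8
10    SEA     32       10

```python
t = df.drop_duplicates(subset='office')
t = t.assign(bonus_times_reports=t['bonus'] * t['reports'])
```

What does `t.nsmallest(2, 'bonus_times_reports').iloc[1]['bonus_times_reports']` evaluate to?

drop duplicate office (keep=first):
  office  bonus  reports
0    SEA     14        2
1    BOS     15        0
2     SF     23        9
5    DEN     41       12
add column bonus_times_reports = t['bonus'] * t['reports']:
  office  bonus  reports  bonus_times_reports
0    SEA     14        2                   28
1    BOS     15        0                    0
2     SF     23        9                  207
5    DEN     41       12                  492
take 2 rows with smallest bonus_times_reports:
  office  bonus  reports  bonus_times_reports
1    BOS     15        0                    0
0    SEA     14        2                   28

28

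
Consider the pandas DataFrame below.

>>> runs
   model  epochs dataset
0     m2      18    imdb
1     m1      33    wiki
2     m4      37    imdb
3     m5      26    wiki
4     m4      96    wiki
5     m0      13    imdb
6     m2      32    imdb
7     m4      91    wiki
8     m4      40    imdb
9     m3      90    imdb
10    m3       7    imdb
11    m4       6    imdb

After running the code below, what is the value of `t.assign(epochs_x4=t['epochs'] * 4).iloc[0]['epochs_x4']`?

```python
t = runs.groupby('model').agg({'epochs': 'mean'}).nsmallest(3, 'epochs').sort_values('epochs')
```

52.0

group by model, mean of epochs:
       epochs
model        
m0       13.0
m1       33.0
m2       25.0
m3       48.5
m4       54.0
m5       26.0
take 3 rows with smallest epochs:
       epochs
model        
m0       13.0
m2       25.0
m5       26.0
sort by epochs:
       epochs
model        
m0       13.0
m2       25.0
m5       26.0
add column epochs_x4 = t['epochs'] * 4:
       epochs  epochs_x4
model                   
m0       13.0       52.0
m2       25.0      100.0
m5       26.0      104.0
Then the value at position 0, column 'epochs_x4': 52.0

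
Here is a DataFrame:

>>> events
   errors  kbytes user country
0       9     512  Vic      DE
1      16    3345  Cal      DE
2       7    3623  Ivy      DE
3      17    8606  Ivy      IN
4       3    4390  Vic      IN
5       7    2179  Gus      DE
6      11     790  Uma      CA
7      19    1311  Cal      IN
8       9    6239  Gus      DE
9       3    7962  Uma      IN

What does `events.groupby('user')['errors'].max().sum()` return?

group by user, max of errors:
user
Cal    19
Gus     9
Ivy    17
Uma    11
Vic     9
Name: errors, dtype: int64
Finally, sum of the resulting series = 65.

65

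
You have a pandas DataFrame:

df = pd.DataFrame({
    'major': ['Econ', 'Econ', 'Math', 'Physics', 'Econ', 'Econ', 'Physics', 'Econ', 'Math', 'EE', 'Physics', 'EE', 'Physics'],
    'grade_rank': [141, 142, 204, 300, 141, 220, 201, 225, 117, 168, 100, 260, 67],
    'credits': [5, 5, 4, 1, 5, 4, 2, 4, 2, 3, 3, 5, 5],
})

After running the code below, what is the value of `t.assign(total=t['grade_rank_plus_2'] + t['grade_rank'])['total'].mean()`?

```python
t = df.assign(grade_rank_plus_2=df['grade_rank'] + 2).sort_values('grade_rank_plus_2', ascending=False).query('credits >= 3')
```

add column grade_rank_plus_2 = df['grade_rank'] + 2:
      major  grade_rank  credits  grade_rank_plus_2
0      Econ         141        5                143
1      Econ         142        5                144
2      Math         204        4                206
3   Physics         300        1                302
4      Econ         141        5                143
5      Econ         220        4                222
6   Physics         201        2                203
7      Econ         225        4                227
8      Math         117        2                119
9        EE         168        3                170
10  Physics         100        3                102
11       EE         260        5                262
12  Physics          67        5                 69
sort by grade_rank_plus_2 descending:
      major  grade_rank  credits  grade_rank_plus_2
3   Physics         300        1                302
11       EE         260        5                262
7      Econ         225        4                227
5      Econ         220        4                222
2      Math         204        4                206
6   Physics         201        2                203
9        EE         168        3                170
1      Econ         142        5                144
0      Econ         141        5                143
4      Econ         141        5                143
8      Math         117        2                119
10  Physics         100        3                102
12  Physics          67        5                 69
filter rows where credits >= 3:
      major  grade_rank  credits  grade_rank_plus_2
11       EE         260        5                262
7      Econ         225        4                227
5      Econ         220        4                222
2      Math         204        4                206
9        EE         168        3                170
1      Econ         142        5                144
0      Econ         141        5                143
4      Econ         141        5                143
10  Physics         100        3                102
12  Physics          67        5                 69
add column total = t['grade_rank_plus_2'] + t['grade_rank']:
      major  grade_rank  credits  grade_rank_plus_2  total
11       EE         260        5                262    522
7      Econ         225        4                227    452
5      Econ         220        4                222    442
2      Math         204        4                206    410
9        EE         168        3                170    338
1      Econ         142        5                144    286
0      Econ         141        5                143    284
4      Econ         141        5                143    284
10  Physics         100        3                102    202
12  Physics          67        5                 69    136

335.6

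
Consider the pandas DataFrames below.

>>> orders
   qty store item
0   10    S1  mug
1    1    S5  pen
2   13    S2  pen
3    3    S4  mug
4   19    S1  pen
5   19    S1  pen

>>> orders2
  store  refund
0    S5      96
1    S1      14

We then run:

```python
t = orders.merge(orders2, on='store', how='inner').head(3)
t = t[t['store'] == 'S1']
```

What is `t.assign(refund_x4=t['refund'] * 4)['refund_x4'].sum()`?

merge on 'store' (how='inner') → 4 rows:
   qty store item  refund
0   10    S1  mug      14
1    1    S5  pen      96
2   19    S1  pen      14
3   19    S1  pen      14
take first 3 rows:
   qty store item  refund
0   10    S1  mug      14
1    1    S5  pen      96
2   19    S1  pen      14
filter rows where store == 'S1':
   qty store item  refund
0   10    S1  mug      14
2   19    S1  pen      14
add column refund_x4 = t['refund'] * 4:
   qty store item  refund  refund_x4
0   10    S1  mug      14         56
2   19    S1  pen      14         56
Reading off the sum of column 'refund_x4', we get 112.

112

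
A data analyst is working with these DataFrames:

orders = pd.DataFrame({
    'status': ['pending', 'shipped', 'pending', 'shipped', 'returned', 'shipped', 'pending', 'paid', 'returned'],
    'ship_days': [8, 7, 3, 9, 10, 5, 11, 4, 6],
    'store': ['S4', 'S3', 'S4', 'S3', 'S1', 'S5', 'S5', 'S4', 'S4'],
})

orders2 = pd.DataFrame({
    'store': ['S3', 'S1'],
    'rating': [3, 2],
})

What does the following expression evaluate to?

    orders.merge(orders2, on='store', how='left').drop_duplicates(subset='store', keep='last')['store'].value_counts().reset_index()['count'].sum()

4

merge on 'store' (how='left') → 9 rows:
     status  ship_days store  rating
0   pending          8    S4     NaN
1   shipped          7    S3     3.0
2   pending          3    S4     NaN
3   shipped          9    S3     3.0
4  returned         10    S1     2.0
5   shipped          5    S5     NaN
6   pending         11    S5     NaN
7      paid          4    S4     NaN
8  returned          6    S4     NaN
drop duplicate store (keep=last):
     status  ship_days store  rating
3   shipped          9    S3     3.0
4  returned         10    S1     2.0
6   pending         11    S5     NaN
8  returned          6    S4     NaN
value_counts of store:
store
S3    1
S1    1
S5    1
S4    1
Name: count, dtype: int64
reset_index():
  store  count
0    S3      1
1    S1      1
2    S5      1
3    S4      1
sum of column 'count' → 4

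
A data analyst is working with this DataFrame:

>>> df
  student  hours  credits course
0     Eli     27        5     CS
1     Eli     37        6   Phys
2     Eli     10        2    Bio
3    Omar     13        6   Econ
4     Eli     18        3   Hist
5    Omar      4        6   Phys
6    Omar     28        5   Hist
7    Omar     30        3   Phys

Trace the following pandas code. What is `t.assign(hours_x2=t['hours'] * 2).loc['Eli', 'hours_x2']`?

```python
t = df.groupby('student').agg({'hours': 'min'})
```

group by student, min of hours:
         hours
student       
Eli         10
Omar         4
add column hours_x2 = t['hours'] * 2:
         hours  hours_x2
student                 
Eli         10        20
Omar         4         8
Taking the value at row 'Eli', column 'hours_x2' gives 20.

20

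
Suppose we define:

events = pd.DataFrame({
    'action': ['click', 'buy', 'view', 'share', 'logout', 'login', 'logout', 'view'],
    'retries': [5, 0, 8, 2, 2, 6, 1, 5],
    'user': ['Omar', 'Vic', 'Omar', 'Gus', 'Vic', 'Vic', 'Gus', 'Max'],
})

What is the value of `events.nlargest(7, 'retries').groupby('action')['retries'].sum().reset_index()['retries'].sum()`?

take 7 rows with largest retries:
   action  retries  user
2    view        8  Omar
5   login        6   Vic
0   click        5  Omar
7    view        5   Max
3   share        2   Gus
4  logout        2   Vic
6  logout        1   Gus
group by action, sum of retries:
action
click      5
login      6
logout     3
share      2
view      13
Name: retries, dtype: int64
reset_index():
   action  retries
0   click        5
1   login        6
2  logout        3
3   share        2
4    view       13
The sum of column 'retries' is 29.

29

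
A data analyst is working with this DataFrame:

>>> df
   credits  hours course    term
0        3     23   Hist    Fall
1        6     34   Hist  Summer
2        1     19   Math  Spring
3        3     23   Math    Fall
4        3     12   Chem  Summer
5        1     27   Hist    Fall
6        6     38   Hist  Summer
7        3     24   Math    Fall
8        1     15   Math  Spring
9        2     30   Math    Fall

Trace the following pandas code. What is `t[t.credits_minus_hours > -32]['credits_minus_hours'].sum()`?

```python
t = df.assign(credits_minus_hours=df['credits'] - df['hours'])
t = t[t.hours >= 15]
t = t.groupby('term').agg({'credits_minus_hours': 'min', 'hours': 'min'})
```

-46

add column credits_minus_hours = df['credits'] - df['hours']:
   credits  hours course    term  credits_minus_hours
0        3     23   Hist    Fall                  -20
1        6     34   Hist  Summer                  -28
2        1     19   Math  Spring                  -18
3        3     23   Math    Fall                  -20
4        3     12   Chem  Summer                   -9
5        1     27   Hist    Fall                  -26
6        6     38   Hist  Summer                  -32
7        3     24   Math    Fall                  -21
8        1     15   Math  Spring                  -14
9        2     30   Math    Fall                  -28
filter rows where hours >= 15:
   credits  hours course    term  credits_minus_hours
0        3     23   Hist    Fall                  -20
1        6     34   Hist  Summer                  -28
2        1     19   Math  Spring                  -18
3        3     23   Math    Fall                  -20
5        1     27   Hist    Fall                  -26
6        6     38   Hist  Summer                  -32
7        3     24   Math    Fall                  -21
8        1     15   Math  Spring                  -14
9        2     30   Math    Fall                  -28
group by term: min(credits_minus_hours), min(hours):
        credits_minus_hours  hours
term                              
Fall                    -28     23
Spring                  -18     15
Summer                  -32     34
filter rows where credits_minus_hours > -32:
        credits_minus_hours  hours
term                              
Fall                    -28     23
Spring                  -18     15
So sum() = -46.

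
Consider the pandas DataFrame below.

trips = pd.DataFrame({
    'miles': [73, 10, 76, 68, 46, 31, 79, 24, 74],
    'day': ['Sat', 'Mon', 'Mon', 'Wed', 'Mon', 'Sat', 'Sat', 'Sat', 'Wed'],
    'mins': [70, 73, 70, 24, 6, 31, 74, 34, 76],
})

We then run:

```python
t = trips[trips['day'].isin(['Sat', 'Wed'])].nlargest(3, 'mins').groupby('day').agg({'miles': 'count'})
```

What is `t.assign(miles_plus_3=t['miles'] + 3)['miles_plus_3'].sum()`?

filter rows where day in ['Sat', 'Wed']:
   miles  day  mins
0     73  Sat    70
3     68  Wed    24
5     31  Sat    31
6     79  Sat    74
7     24  Sat    34
8     74  Wed    76
take 3 rows with largest mins:
   miles  day  mins
8     74  Wed    76
6     79  Sat    74
0     73  Sat    70
group by day, count of miles:
     miles
day       
Sat      2
Wed      1
add column miles_plus_3 = t['miles'] + 3:
     miles  miles_plus_3
day                     
Sat      2             5
Wed      1             4
Finally, sum of column 'miles_plus_3' = 9.

9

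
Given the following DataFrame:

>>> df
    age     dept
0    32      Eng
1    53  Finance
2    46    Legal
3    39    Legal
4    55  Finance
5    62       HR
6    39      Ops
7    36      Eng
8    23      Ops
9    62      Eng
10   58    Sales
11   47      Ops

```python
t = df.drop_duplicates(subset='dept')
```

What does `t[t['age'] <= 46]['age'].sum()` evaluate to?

117

drop duplicate dept (keep=first):
    age     dept
0    32      Eng
1    53  Finance
2    46    Legal
5    62       HR
6    39      Ops
10   58    Sales
filter rows where age <= 46:
   age   dept
0   32    Eng
2   46  Legal
6   39    Ops
Hence 117.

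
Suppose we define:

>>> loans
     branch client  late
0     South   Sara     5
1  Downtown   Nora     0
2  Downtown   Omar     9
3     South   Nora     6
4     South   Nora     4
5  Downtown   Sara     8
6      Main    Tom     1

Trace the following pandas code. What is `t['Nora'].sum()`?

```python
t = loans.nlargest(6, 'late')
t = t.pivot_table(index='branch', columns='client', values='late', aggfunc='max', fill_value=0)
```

take 6 rows with largest late:
     branch client  late
2  Downtown   Omar     9
5  Downtown   Sara     8
3     South   Nora     6
0     South   Sara     5
4     South   Nora     4
6      Main    Tom     1
pivot: rows=branch, cols=client, max(late):
client    Nora  Omar  Sara  Tom
branch                         
Downtown     0     9     8    0
Main         0     0     0    1
South        6     0     5    0

6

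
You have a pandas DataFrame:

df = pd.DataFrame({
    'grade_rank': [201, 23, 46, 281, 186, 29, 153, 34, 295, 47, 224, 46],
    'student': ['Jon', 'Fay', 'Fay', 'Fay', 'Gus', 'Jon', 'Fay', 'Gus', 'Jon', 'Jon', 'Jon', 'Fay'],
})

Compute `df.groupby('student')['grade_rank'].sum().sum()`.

1565

group by student, sum of grade_rank:
student
Fay    549
Gus    220
Jon    796
Name: grade_rank, dtype: int64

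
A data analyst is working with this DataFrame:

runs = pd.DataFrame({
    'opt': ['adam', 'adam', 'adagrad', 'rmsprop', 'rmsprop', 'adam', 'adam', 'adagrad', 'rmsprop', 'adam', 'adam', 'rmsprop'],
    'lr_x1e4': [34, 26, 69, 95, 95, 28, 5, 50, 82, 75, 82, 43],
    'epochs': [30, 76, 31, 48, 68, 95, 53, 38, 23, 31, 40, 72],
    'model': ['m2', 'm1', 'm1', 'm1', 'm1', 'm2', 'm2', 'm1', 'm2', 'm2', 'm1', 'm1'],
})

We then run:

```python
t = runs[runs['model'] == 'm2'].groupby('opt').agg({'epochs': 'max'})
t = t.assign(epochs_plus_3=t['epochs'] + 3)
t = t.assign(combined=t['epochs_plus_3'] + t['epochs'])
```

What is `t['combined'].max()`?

193

filter rows where model == 'm2':
       opt  lr_x1e4  epochs model
0     adam       34      30    m2
5     adam       28      95    m2
6     adam        5      53    m2
8  rmsprop       82      23    m2
9     adam       75      31    m2
group by opt, max of epochs:
         epochs
opt            
adam         95
rmsprop      23
add column epochs_plus_3 = t['epochs'] + 3:
         epochs  epochs_plus_3
opt                           
adam         95             98
rmsprop      23             26
add column combined = t['epochs_plus_3'] + t['epochs']:
         epochs  epochs_plus_3  combined
opt                                     
adam         95             98       193
rmsprop      23             26        49
Then the max of column 'combined': 193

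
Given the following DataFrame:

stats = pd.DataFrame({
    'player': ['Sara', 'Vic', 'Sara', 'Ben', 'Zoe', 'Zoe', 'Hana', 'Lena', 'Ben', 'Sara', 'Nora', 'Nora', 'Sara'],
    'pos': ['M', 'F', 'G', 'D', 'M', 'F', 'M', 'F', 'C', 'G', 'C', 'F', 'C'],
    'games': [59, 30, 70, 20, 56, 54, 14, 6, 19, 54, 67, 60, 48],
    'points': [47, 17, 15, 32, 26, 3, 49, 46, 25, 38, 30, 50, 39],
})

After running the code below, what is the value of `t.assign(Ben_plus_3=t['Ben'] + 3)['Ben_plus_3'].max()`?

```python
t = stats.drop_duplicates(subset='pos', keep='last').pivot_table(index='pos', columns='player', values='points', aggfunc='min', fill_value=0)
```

35

drop duplicate pos (keep=last):
   player pos  games  points
3     Ben   D     20      32
6    Hana   M     14      49
9    Sara   G     54      38
11   Nora   F     60      50
12   Sara   C     48      39
pivot: rows=pos, cols=player, min(points):
player  Ben  Hana  Nora  Sara
pos                          
C         0     0     0    39
D        32     0     0     0
F         0     0    50     0
G         0     0     0    38
M         0    49     0     0
add column Ben_plus_3 = t['Ben'] + 3:
player  Ben  Hana  Nora  Sara  Ben_plus_3
pos                                      
C         0     0     0    39           3
D        32     0     0     0          35
F         0     0    50     0           3
G         0     0     0    38           3
M         0    49     0     0           3
max of column 'Ben_plus_3' → 35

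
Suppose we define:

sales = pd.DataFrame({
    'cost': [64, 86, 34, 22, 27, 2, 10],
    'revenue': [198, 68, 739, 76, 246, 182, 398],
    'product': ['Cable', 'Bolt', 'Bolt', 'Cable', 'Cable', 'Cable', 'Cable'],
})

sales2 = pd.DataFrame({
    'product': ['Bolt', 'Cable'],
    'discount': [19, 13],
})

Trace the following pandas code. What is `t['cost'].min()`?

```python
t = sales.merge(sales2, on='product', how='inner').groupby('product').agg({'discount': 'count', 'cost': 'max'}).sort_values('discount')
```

merge on 'product' (how='inner') → 7 rows:
   cost  revenue product  discount
0    64      198   Cable        13
1    86       68    Bolt        19
2    34      739    Bolt        19
3    22       76   Cable        13
4    27      246   Cable        13
5     2      182   Cable        13
6    10      398   Cable        13
group by product: count(discount), max(cost):
         discount  cost
product                
Bolt            2    86
Cable           5    64
sort by discount:
         discount  cost
product                
Bolt            2    86
Cable           5    64
Hence 64.

64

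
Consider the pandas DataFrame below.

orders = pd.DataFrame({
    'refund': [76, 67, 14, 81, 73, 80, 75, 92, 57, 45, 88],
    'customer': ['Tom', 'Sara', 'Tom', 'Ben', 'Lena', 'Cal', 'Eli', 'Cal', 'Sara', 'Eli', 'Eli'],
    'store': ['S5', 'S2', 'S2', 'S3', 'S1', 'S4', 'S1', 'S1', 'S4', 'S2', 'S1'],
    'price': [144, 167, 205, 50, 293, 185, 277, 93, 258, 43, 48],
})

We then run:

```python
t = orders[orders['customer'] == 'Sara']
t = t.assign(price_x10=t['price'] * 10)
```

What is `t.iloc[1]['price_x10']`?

2580

filter rows where customer == 'Sara':
   refund customer store  price
1      67     Sara    S2    167
8      57     Sara    S4    258
add column price_x10 = t['price'] * 10:
   refund customer store  price  price_x10
1      67     Sara    S2    167       1670
8      57     Sara    S4    258       2580
Hence 2580.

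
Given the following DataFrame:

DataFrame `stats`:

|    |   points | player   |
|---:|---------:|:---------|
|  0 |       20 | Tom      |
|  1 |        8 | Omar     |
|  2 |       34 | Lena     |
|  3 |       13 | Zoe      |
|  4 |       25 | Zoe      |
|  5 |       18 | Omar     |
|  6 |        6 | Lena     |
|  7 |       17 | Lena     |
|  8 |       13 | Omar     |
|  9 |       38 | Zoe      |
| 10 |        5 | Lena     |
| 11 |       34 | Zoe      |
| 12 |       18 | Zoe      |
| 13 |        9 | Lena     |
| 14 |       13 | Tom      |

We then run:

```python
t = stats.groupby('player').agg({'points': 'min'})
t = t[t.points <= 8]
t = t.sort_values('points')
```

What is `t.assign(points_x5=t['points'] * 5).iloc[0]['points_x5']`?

group by player, min of points:
        points
player        
Lena         5
Omar         8
Tom         13
Zoe         13
filter rows where points <= 8:
        points
player        
Lena         5
Omar         8
sort by points:
        points
player        
Lena         5
Omar         8
add column points_x5 = t['points'] * 5:
        points  points_x5
player                   
Lena         5         25
Omar         8         40

25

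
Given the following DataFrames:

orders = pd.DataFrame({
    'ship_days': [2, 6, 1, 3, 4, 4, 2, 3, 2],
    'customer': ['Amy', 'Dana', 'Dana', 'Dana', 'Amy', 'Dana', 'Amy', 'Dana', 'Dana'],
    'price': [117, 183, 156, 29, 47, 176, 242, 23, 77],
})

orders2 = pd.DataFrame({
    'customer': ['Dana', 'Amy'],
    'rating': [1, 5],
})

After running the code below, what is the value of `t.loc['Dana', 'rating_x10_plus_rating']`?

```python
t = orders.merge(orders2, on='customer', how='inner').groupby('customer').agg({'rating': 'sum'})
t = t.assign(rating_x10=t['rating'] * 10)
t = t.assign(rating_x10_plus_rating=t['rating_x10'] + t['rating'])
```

merge on 'customer' (how='inner') → 9 rows:
   ship_days customer  price  rating
0          2      Amy    117       5
1          6     Dana    183       1
2          1     Dana    156       1
3          3     Dana     29       1
4          4      Amy     47       5
5          4     Dana    176       1
6          2      Amy    242       5
7          3     Dana     23       1
8          2     Dana     77       1
group by customer, sum of rating:
          rating
customer        
Amy           15
Dana           6
add column rating_x10 = t['rating'] * 10:
          rating  rating_x10
customer                    
Amy           15         150
Dana           6          60
add column rating_x10_plus_rating = t['rating_x10'] + t['rating']:
          rating  rating_x10  rating_x10_plus_rating
customer                                            
Amy           15         150                     165
Dana           6          60                      66
Reading off the value at row 'Dana', column 'rating_x10_plus_rating', we get 66.

66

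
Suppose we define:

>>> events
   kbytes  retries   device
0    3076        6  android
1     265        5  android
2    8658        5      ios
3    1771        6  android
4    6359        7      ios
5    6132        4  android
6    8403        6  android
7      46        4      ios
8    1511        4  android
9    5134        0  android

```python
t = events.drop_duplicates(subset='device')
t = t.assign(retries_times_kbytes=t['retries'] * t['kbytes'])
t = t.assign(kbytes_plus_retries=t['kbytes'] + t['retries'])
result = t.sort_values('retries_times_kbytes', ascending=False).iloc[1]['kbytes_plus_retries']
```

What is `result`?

3082

drop duplicate device (keep=first):
   kbytes  retries   device
0    3076        6  android
2    8658        5      ios
add column retries_times_kbytes = t['retries'] * t['kbytes']:
   kbytes  retries   device  retries_times_kbytes
0    3076        6  android                 18456
2    8658        5      ios                 43290
add column kbytes_plus_retries = t['kbytes'] + t['retries']:
   kbytes  retries   device  retries_times_kbytes  kbytes_plus_retries
0    3076        6  android                 18456                 3082
2    8658        5      ios                 43290                 8663
sort by retries_times_kbytes descending:
   kbytes  retries   device  retries_times_kbytes  kbytes_plus_retries
2    8658        5      ios                 43290                 8663
0    3076        6  android                 18456                 3082
Hence 3082.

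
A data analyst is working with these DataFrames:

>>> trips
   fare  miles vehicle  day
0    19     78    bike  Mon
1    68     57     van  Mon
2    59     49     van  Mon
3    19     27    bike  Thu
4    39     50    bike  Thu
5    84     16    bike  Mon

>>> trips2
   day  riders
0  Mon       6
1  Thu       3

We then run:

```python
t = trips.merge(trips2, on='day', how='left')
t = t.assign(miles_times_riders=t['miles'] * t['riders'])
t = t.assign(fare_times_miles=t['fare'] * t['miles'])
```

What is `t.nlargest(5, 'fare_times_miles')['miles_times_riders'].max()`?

468

merge on 'day' (how='left') → 6 rows:
   fare  miles vehicle  day  riders
0    19     78    bike  Mon       6
1    68     57     van  Mon       6
2    59     49     van  Mon       6
3    19     27    bike  Thu       3
4    39     50    bike  Thu       3
5    84     16    bike  Mon       6
add column miles_times_riders = t['miles'] * t['riders']:
   fare  miles vehicle  day  riders  miles_times_riders
0    19     78    bike  Mon       6                 468
1    68     57     van  Mon       6                 342
2    59     49     van  Mon       6                 294
3    19     27    bike  Thu       3                  81
4    39     50    bike  Thu       3                 150
5    84     16    bike  Mon       6                  96
add column fare_times_miles = t['fare'] * t['miles']:
   fare  miles vehicle  day  riders  miles_times_riders  fare_times_miles
0    19     78    bike  Mon       6                 468              1482
1    68     57     van  Mon       6                 342              3876
2    59     49     van  Mon       6                 294              2891
3    19     27    bike  Thu       3                  81               513
4    39     50    bike  Thu       3                 150              1950
5    84     16    bike  Mon       6                  96              1344
take 5 rows with largest fare_times_miles:
   fare  miles vehicle  day  riders  miles_times_riders  fare_times_miles
1    68     57     van  Mon       6                 342              3876
2    59     49     van  Mon       6                 294              2891
4    39     50    bike  Thu       3                 150              1950
0    19     78    bike  Mon       6                 468              1482
5    84     16    bike  Mon       6                  96              1344
Then the max of column 'miles_times_riders': 468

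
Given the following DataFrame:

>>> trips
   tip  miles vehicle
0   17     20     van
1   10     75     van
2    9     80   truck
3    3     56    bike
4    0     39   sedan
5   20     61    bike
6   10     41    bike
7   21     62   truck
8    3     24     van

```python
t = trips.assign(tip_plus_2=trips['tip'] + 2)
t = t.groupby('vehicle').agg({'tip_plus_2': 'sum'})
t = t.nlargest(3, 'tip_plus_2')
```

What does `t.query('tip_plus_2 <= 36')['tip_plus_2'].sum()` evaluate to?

add column tip_plus_2 = trips['tip'] + 2:
   tip  miles vehicle  tip_plus_2
0   17     20     van          19
1   10     75     van          12
2    9     80   truck          11
3    3     56    bike           5
4    0     39   sedan           2
5   20     61    bike          22
6   10     41    bike          12
7   21     62   truck          23
8    3     24     van           5
group by vehicle, sum of tip_plus_2:
         tip_plus_2
vehicle            
bike             39
sedan             2
truck            34
van              36
take 3 rows with largest tip_plus_2:
         tip_plus_2
vehicle            
bike             39
van              36
truck            34
filter rows where tip_plus_2 <= 36:
         tip_plus_2
vehicle            
van              36
truck            34
Taking the sum of column 'tip_plus_2' gives 70.

70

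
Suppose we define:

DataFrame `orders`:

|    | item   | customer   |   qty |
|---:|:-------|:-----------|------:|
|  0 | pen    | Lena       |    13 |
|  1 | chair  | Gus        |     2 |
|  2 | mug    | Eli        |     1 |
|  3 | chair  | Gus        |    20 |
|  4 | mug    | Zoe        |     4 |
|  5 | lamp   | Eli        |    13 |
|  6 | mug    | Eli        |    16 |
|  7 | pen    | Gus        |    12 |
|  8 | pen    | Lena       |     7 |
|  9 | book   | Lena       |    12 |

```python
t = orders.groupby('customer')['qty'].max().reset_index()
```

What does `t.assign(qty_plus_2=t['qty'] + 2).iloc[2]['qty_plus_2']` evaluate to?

group by customer, max of qty:
customer
Eli     16
Gus     20
Lena    13
Zoe      4
Name: qty, dtype: int64
reset_index():
  customer  qty
0      Eli   16
1      Gus   20
2     Lena   13
3      Zoe    4
add column qty_plus_2 = t['qty'] + 2:
  customer  qty  qty_plus_2
0      Eli   16          18
1      Gus   20          22
2     Lena   13          15
3      Zoe    4           6
Finally, value at position 2, column 'qty_plus_2' = 15.

15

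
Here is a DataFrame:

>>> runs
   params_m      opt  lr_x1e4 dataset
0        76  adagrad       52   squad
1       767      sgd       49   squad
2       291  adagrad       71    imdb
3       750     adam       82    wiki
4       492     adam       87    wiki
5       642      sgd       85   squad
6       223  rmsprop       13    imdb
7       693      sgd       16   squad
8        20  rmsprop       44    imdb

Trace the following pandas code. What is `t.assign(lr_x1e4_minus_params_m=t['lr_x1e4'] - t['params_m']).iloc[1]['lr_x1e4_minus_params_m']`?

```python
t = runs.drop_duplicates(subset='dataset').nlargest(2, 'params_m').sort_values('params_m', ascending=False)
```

-220

drop duplicate dataset (keep=first):
   params_m      opt  lr_x1e4 dataset
0        76  adagrad       52   squad
2       291  adagrad       71    imdb
3       750     adam       82    wiki
take 2 rows with largest params_m:
   params_m      opt  lr_x1e4 dataset
3       750     adam       82    wiki
2       291  adagrad       71    imdb
sort by params_m descending:
   params_m      opt  lr_x1e4 dataset
3       750     adam       82    wiki
2       291  adagrad       71    imdb
add column lr_x1e4_minus_params_m = t['lr_x1e4'] - t['params_m']:
   params_m      opt  lr_x1e4 dataset  lr_x1e4_minus_params_m
3       750     adam       82    wiki                    -668
2       291  adagrad       71    imdb                    -220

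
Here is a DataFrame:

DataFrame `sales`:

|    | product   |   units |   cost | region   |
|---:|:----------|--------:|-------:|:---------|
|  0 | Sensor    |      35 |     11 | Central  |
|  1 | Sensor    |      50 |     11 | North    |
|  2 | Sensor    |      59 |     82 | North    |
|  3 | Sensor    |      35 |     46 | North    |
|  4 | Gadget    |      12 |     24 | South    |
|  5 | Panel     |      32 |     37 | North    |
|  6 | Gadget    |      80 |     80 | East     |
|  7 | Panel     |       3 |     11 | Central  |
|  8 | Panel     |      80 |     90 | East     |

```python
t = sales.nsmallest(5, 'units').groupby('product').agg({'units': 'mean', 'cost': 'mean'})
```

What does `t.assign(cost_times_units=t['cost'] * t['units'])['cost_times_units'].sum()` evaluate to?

1705.5

take 5 rows with smallest units:
  product  units  cost   region
7   Panel      3    11  Central
4  Gadget     12    24    South
5   Panel     32    37    North
0  Sensor     35    11  Central
3  Sensor     35    46    North
group by product: mean(units), mean(cost):
         units  cost
product             
Gadget    12.0  24.0
Panel     17.5  24.0
Sensor    35.0  28.5
add column cost_times_units = t['cost'] * t['units']:
         units  cost  cost_times_units
product                               
Gadget    12.0  24.0             288.0
Panel     17.5  24.0             420.0
Sensor    35.0  28.5             997.5
So sum() = 1705.5.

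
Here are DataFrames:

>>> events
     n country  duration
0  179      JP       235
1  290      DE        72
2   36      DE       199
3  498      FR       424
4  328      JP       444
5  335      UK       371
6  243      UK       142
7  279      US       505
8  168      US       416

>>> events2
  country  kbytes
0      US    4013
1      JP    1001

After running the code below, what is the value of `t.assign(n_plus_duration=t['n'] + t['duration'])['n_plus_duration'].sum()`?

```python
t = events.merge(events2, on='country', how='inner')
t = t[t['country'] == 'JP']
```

1186

merge on 'country' (how='inner') → 4 rows:
     n country  duration  kbytes
0  179      JP       235    1001
1  328      JP       444    1001
2  279      US       505    4013
3  168      US       416    4013
filter rows where country == 'JP':
     n country  duration  kbytes
0  179      JP       235    1001
1  328      JP       444    1001
add column n_plus_duration = t['n'] + t['duration']:
     n country  duration  kbytes  n_plus_duration
0  179      JP       235    1001              414
1  328      JP       444    1001              772
Taking the sum of column 'n_plus_duration' gives 1186.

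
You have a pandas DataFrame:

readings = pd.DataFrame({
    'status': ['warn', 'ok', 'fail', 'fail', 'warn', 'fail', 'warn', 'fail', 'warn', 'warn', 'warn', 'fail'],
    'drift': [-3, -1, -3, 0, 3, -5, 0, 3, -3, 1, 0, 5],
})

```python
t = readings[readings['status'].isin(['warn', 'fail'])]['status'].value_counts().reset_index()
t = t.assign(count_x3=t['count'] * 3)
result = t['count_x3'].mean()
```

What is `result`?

filter rows where status in ['warn', 'fail']:
   status  drift
0    warn     -3
2    fail     -3
3    fail      0
4    warn      3
5    fail     -5
6    warn      0
7    fail      3
8    warn     -3
9    warn      1
10   warn      0
11   fail      5
value_counts of status:
status
warn    6
fail    5
Name: count, dtype: int64
reset_index():
  status  count
0   warn      6
1   fail      5
add column count_x3 = t['count'] * 3:
  status  count  count_x3
0   warn      6        18
1   fail      5        15
Reading off the mean of column 'count_x3', we get 16.5.

16.5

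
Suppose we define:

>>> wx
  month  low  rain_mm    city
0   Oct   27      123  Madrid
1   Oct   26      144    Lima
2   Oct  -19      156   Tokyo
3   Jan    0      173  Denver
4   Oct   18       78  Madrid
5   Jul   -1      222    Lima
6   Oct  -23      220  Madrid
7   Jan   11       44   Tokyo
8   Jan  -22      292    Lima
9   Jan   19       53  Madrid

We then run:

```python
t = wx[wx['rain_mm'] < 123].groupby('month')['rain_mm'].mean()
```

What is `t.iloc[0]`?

filter rows where rain_mm < 123:
  month  low  rain_mm    city
4   Oct   18       78  Madrid
7   Jan   11       44   Tokyo
9   Jan   19       53  Madrid
group by month, mean of rain_mm:
month
Jan    48.5
Oct    78.0
Name: rain_mm, dtype: float64

48.5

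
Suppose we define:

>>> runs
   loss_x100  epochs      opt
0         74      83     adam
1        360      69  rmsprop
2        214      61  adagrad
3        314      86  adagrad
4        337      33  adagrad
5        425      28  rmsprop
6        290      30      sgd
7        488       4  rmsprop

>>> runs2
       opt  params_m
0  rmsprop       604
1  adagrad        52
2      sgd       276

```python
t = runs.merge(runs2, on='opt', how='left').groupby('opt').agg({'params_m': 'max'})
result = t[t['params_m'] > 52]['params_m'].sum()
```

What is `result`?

merge on 'opt' (how='left') → 8 rows:
   loss_x100  epochs      opt  params_m
0         74      83     adam       NaN
1        360      69  rmsprop     604.0
2        214      61  adagrad      52.0
3        314      86  adagrad      52.0
4        337      33  adagrad      52.0
5        425      28  rmsprop     604.0
6        290      30      sgd     276.0
7        488       4  rmsprop     604.0
group by opt, max of params_m:
         params_m
opt              
adagrad      52.0
adam          NaN
rmsprop     604.0
sgd         276.0
filter rows where params_m > 52:
         params_m
opt              
rmsprop     604.0
sgd         276.0
The sum of column 'params_m' is 880.0.

880.0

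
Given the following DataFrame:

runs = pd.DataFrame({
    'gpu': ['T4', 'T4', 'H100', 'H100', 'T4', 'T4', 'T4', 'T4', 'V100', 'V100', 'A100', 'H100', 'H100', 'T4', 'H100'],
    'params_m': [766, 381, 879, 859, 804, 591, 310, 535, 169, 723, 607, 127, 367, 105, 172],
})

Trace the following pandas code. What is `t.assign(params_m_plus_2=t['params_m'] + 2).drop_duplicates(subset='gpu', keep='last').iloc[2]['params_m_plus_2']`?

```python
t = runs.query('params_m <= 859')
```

107

filter rows where params_m <= 859:
     gpu  params_m
0     T4       766
1     T4       381
3   H100       859
4     T4       804
5     T4       591
6     T4       310
7     T4       535
8   V100       169
9   V100       723
10  A100       607
11  H100       127
12  H100       367
13    T4       105
14  H100       172
add column params_m_plus_2 = t['params_m'] + 2:
     gpu  params_m  params_m_plus_2
0     T4       766              768
1     T4       381              383
3   H100       859              861
4     T4       804              806
5     T4       591              593
6     T4       310              312
7     T4       535              537
8   V100       169              171
9   V100       723              725
10  A100       607              609
11  H100       127              129
12  H100       367              369
13    T4       105              107
14  H100       172              174
drop duplicate gpu (keep=last):
     gpu  params_m  params_m_plus_2
9   V100       723              725
10  A100       607              609
13    T4       105              107
14  H100       172              174
Taking the value at position 2, column 'params_m_plus_2' gives 107.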